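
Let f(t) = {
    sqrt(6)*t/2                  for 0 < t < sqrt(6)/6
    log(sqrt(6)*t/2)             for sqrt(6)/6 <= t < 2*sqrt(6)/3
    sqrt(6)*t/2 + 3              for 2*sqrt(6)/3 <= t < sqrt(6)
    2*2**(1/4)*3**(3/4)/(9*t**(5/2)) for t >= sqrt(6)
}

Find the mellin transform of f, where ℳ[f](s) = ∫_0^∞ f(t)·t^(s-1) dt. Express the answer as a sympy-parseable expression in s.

reversing the power substitution: sqrt(6)*sqrt(t)/2 on [0, 1/6); log(sqrt(6)*sqrt(t)/2) on [1/6, 8/3); sqrt(6)*sqrt(t)/2 + 3 on [8/3, 6); …
back out the common scale on t: sqrt(t) on [0, 1/4); log(sqrt(t)) on [1/4, 4); sqrt(t) + 3 on [4, 9); …
peel off the power substitution: t on [0, 1/2); log(t) on [1/2, 2); t + 3 on [2, 3); …
f breaks at sqrt(6)/6, 2*sqrt(6)/3, sqrt(6) into 4 integrals to sum
[0, sqrt(6)/6) adds the kernel integral of sqrt(6)*t/2
segment sqrt(6)/6 to 2*sqrt(6)/3 holds log(sqrt(6)*t/2); add its integral
piece [2*sqrt(6)/3, sqrt(6)): integrate (sqrt(6)*t/2 + 3) against the kernel
on [sqrt(6), ∞): add ∫ 2*2**(1/4)*3**(3/4)/(9*t**(5/2))·t^(s-1) dt

(-270*2**(2*s)*s**2*(2*s - 5) + 54*2**(2*s)*s*(s + 1)*(2*s - 5)*log(2) - 162*2**(2*s)*s*(2*s - 5) - 54*2**(2*s)*(s + 1)*(2*s - 5) - 4*sqrt(3)*6**s*s**2*(s + 1) + 324*6**s*s**2*(2*s - 5) + 162*6**s*s*(2*s - 5) + 27*s**2*(2*s - 5) + 54*s*(s + 1)*(2*s - 5)*log(2) + (2*s - 5)*(54*s + 54))/(54*2**s*(3/2)**(s/2)*s**2*(s + 1)*(2*s - 5))
  -1 < Re(s) < 5/2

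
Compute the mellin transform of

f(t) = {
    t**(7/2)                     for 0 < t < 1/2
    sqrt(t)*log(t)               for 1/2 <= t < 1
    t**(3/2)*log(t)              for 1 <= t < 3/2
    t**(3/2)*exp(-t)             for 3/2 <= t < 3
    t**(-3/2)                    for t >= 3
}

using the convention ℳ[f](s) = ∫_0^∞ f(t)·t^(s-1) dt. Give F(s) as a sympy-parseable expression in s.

2**(-s - 3/2)*(108*2**(s + 3/2)*(s - 3/2)*(s + 3/2)**2*(s + 7/2)*(-2*s + (s + 3/2)**2 - 2)*uppergamma(s + 3/2, 3/2) - 108*2**(s + 3/2)*(s - 3/2)*(s + 3/2)**2*(s + 7/2)*(-2*s + (s + 3/2)**2 - 2)*uppergamma(s + 3/2, 3) - 108*2**(s + 3/2)*(s - 3/2)*(s + 3/2)**2*(s + 7/2) + 108*2**(s + 3/2)*(s - 3/2)*(s + 7/2)*(-2*s + (s + 3/2)**2 - 2) - 108*3**(s + 3/2)*(s - 3/2)*(s + 3/2)*(s + 7/2)*(-2*s + (s + 3/2)**2 - 2)*log(2) + 108*3**(s + 3/2)*(s - 3/2)*(s + 3/2)*(s + 7/2)*(-2*s + (s + 3/2)**2 - 2)*log(3) - 108*3**(s + 3/2)*(s - 3/2)*(s + 7/2)*(-2*s + (s + 3/2)**2 - 2) - 4*6**(s + 3/2)*(s + 3/2)**2*(s + 7/2)*(-2*s + (s + 3/2)**2 - 2) + 216*(s - 3/2)*(s + 3/2)**3*(s + 7/2)*log(2) - 216*(s - 3/2)*(s + 3/2)**2*(s + 7/2)*log(2) + 216*(s - 3/2)*(s + 3/2)**2*(s + 7/2) + 27*(s - 3/2)*(s + 3/2)**2*(-2*s + (s + 3/2)**2 - 2))/(108*(s - 3/2)*(s + 3/2)**2*(s + 7/2)*(-2*s + (s + 3/2)**2 - 2))
  -7/2 < Re(s) < 3/2

the shared t-power comes off first: t**3 on [0, 1/2); log(t) on [1/2, 1); t*log(t) on [1, 3/2); …
invert the shared t-power to get t**2 on [0, 1/2); log(t)/t on [1/2, 1); log(t) on [1, 3/2); …
breakpoints 1/2, 1, 3/2, 3: one integral from each of the 5 segments
the [0, 1/2) slice contributes ∫ t**(7/2)·t^(s-1) dt
on [1/2, 1) integrate f = sqrt(t)*log(t) against the kernel
the [1, 3/2) slice contributes ∫ t**(3/2)*log(t)·t^(s-1) dt
piece [3/2, 3): integrate t**(3/2)*exp(-t) against the kernel
on [3, ∞): add ∫ t**(-3/2)·t^(s-1) dt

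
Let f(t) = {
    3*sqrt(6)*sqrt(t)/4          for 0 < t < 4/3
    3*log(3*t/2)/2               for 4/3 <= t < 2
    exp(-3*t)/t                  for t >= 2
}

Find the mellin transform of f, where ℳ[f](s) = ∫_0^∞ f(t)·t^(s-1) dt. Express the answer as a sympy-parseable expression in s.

3**(1 - 2*s)*(-12**s*s**2*log(2) + 12**s*sqrt(2)*s**2 - 12**s*s*log(2)/2 + 12**s*s + 12**s/2 + 18**s*s**2*log(3) - 18**s*s + 18**s*s*log(3)/2 - 18**s/2 + 2*3**s*s**3*uppergamma(s - 1, 6) + 3**s*s**2*uppergamma(s - 1, 6))/(s**2*(2*s + 1))
  Re(s) > -1/2

reversing the shared t-power: 3*sqrt(6)*t**(3/2)/4 on [0, 4/3); 3*t*log(3*t/2)/2 on [4/3, 2); exp(-3*t) on [2, ∞)
reversing the common scale on t: t**(3/2) on [0, 2); t*log(t) on [2, 3); exp(-2*t) on [3, ∞)
along the cuts 4/3, 2, ℳ[f](s) splits into 3 integrals
over [0, 4/3), the kernel integral of 3*sqrt(6)*sqrt(t)/4 enters the sum
over [4/3, 2), the kernel integral of 3*log(3*t/2)/2 enters the sum
between 2 and ∞ the integrand is exp(-3*t)/t·t^(s-1)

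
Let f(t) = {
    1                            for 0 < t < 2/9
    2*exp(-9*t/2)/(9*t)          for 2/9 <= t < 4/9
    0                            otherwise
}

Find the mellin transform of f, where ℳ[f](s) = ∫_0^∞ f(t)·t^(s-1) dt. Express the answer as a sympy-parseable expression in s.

(2/9)**s*(s*uppergamma(s - 1, 1) - s*uppergamma(s - 1, 2) + 1)/s
  Re(s) > 0

remove the common scale on t first: 1 on [0, 1/3); exp(-3*t)/(3*t) on [1/3, 2/3)
undo the common scale on t: 1 on [0, 1); exp(-t)/t on [1, 2)
invert the shared t-power to get t on [0, 1); exp(-t) on [1, 2)
f breaks at 2/9 into 2 integrals to sum
[0, 2/9) adds the kernel integral of 1
piece [2/9, 4/9): integrate 2*exp(-9*t/2)/(9*t) against the kernel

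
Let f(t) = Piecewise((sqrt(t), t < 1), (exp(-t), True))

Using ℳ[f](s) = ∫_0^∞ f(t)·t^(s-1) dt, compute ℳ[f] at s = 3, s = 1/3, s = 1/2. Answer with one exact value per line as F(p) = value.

slice at 1, transform all 2 pieces, and sum them
for t in [0, 1): the term is ∫ sqrt(t)·t^(s-1)
the [1, ∞) slice contributes ∫ exp(-t)·t^(s-1) dt

F(3) = 2/7 + 5*exp(-1)
F(1/3) = uppergamma(1/3, 1) + 6/5
F(1/2) = sqrt(pi)*erfc(1) + 1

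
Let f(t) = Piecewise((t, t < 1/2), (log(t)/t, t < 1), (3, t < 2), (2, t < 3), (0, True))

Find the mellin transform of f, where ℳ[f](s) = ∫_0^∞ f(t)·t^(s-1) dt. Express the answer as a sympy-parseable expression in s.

split f at 1/2, 1, 2: ℳ[f](s) collects 4 kernel integrals
the [0, 1/2) slice contributes ∫ t·t^(s-1) dt
piece [1/2, 1): integrate log(t)/t against the kernel
over [1, 2), the kernel integral of 3 enters the sum
∫ 2·t^(s-1) over [2, 3)

(2*2**(2*s)*(s + 1)*(s**2 - 2*s + 1) - 2*2**s*s*(s + 1) - 6*2**s*(s + 1)*(s**2 - 2*s + 1) + 4*6**s*(s + 1)*(s**2 - 2*s + 1) + 4*s**2*(s + 1)*log(2) - 4*s*(s + 1)*log(2) + 4*s*(s + 1) + s*(s**2 - 2*s + 1))/(2*2**s*s*(s + 1)*(s**2 - 2*s + 1))
  Re(s) > -1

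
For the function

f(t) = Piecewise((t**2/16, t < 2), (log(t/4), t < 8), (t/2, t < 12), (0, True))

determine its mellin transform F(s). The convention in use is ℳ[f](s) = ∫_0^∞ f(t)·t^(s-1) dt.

2**s*(-16*2**(2*s)*s**2*(s + 2) - 4*2**(2*s)*(s + 1)*(s + 2) + 4*4**s*s*(s + 1)*(s + 2)*log(2) + 24*6**s*s**2*(s + 2) + s**2*(s + 1) + 4*s*(s + 1)*(s + 2)*log(2) + 4*(s + 1)*(s + 2))/(4*s**2*(s + 1)*(s + 2))
  Re(s) > -2

undo the common scale on t: t**2/4 on [0, 1); log(t/2) on [1, 4); t on [4, 6)
reversing the common scale on t: t**2 on [0, 1/2); log(t) on [1/2, 2); 2*t on [2, 3)
along the cuts 2, 8, ℳ[f](s) splits into 3 integrals
on [0, 2): add ∫ t**2/16·t^(s-1) dt
between 2 and 8 the integrand is log(t/4)·t^(s-1)
segment 8 to 12 holds t/2; add its integral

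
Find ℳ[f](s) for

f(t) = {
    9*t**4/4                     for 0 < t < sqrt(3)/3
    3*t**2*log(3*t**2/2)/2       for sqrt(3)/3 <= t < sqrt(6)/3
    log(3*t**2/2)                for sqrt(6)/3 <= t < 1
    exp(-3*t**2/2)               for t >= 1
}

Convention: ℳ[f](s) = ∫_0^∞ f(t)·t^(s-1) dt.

(sqrt(3)/3)**s*(2*2**(s/2)*s**2*(s + 4)*(s**2 + 4*s + 4)*uppergamma(s/2, 3/2) - 8*2**(s/2)*s**2*(s + 4) + 8*2**(s/2)*(s + 4)*(s**2 + 4*s + 4) + 3**(s/2)*s*(s + 4)*(-4*log(2) + 4*log(3))*(s**2 + 4*s + 4) - 8*3**(s/2)*(s + 4)*(s**2 + 4*s + 4) + s**3*(s + 4)*log(4) + 4*s**2*(s + 4)*log(2) + 4*s**2*(s + 4) + s**2*(s**2 + 4*s + 4))/(4*s**2*(s + 4)*(s**2 + 4*s + 4))
  Re(s) > -4

undo the power substitution: 9*t**2/4 on [0, 1/3); 3*t*log(3*t/2)/2 on [1/3, 2/3); log(3*t/2) on [2/3, 1); …
invert the common scale on t to get t**2/4 on [0, 1); t*log(t/2)/2 on [1, 2); log(t/2) on [2, 3); …
strip the common scale on t: t**2 on [0, 1/2); t*log(t) on [1/2, 1); log(t) on [1, 3/2); …
integrate the 4 segments split at sqrt(3)/3, sqrt(6)/3, 1, then add the results
∫ over [0, sqrt(3)/3) of 9*t**4/4·t^(s-1) joins the sum
on [sqrt(3)/3, sqrt(6)/3) integrate f = 3*t**2*log(3*t**2/2)/2 against the kernel
∫ over [sqrt(6)/3, 1) of log(3*t**2/2)·t^(s-1) joins the sum
∫ exp(-3*t**2/2)·t^(s-1) over [1, ∞)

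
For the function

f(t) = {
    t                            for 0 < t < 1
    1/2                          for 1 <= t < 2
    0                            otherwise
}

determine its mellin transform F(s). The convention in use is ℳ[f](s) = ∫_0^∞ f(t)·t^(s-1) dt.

(2**s*(s + 1) + s - 1)/(2*s*(s + 1))
  Re(s) > -1

slice at 1, transform all 2 pieces, and sum them
segment 0 to 1 holds t; add its integral
[1, 2) adds the kernel integral of 1/2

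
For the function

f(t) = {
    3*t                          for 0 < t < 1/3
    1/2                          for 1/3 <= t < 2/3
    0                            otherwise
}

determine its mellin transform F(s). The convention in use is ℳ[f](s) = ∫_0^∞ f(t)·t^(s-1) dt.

strip the common scale on t: 2*t on [0, 1/2); 1/2 on [1/2, 1)
remove the common scale on t first: t on [0, 1); 1/2 on [1, 2)
integrate the 2 segments split at 1/3, then add the results
on [0, 1/3) integrate f = 3*t against the kernel
over [1/3, 2/3), the kernel integral of 1/2 enters the sum

(2**s*(s + 1) + s - 1)/(2*3**s*s*(s + 1))
  Re(s) > -1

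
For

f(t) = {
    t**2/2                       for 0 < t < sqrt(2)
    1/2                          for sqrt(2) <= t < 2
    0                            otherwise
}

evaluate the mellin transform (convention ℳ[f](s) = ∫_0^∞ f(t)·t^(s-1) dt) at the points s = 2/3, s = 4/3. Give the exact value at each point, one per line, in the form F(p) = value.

remove the power substitution first: t/2 on [0, 2); 1/2 on [2, 4)
the common scale on t comes off first: t on [0, 1); 1/2 on [1, 2)
integrate the 2 segments split at sqrt(2), then add the results
∫ t**2/2·t^(s-1) over [0, sqrt(2))
for t in [sqrt(2), 2): the term is ∫ 1/2·t^(s-1)

F(2/3) = 3*2**(1/3)*(-1 + 2*2**(1/3))/8
F(4/3) = 3*2**(1/3)*(10 - 2**(1/3))/40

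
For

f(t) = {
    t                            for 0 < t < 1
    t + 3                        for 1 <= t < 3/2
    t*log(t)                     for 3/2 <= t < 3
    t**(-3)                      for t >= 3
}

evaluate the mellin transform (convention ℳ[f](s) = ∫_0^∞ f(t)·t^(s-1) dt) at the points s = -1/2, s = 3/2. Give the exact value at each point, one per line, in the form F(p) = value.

F(-1/2) = -2266*sqrt(3)/567 + sqrt(6) + log(2**(sqrt(6))*3**(-sqrt(6) + 2*sqrt(3))) + 6
F(3/2) = -922*sqrt(3)/675 - 2 + 213*sqrt(6)/100 + log(2**(9*sqrt(6)/20)*3**(-9*sqrt(6)/20 + 18*sqrt(3)/5))

breakpoints 1, 3/2, 3: one integral from each of the 4 segments
segment 0 to 1 holds t; add its integral
∫ (t + 3)·t^(s-1) over [1, 3/2)
on [3/2, 3) integrate f = t*log(t) against the kernel
on [3, ∞): add ∫ t**(-3)·t^(s-1) dt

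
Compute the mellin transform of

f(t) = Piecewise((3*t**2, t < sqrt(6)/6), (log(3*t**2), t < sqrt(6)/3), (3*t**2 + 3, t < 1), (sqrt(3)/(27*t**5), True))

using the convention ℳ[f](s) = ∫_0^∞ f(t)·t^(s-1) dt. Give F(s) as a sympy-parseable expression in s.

(-135*2**s*s**2*(s - 5)/2 + 27*2**s*s*(s/2 + 1)*(s - 5)*log(2) - 81*2**s*s*(s - 5) - 54*2**s*(s/2 + 1)*(s - 5) - sqrt(3)*6**(s/2)*s**2*(s/2 + 1) + 81*6**(s/2)*s**2*(s - 5) + 81*6**(s/2)*s*(s - 5) + 27*s**2*(s - 5)/4 + 27*s*(s/2 + 1)*(s - 5)*log(2) + (s - 5)*(27*s + 54))/(27*6**(s/2)*s**2*(s/2 + 1)*(s - 5))
  -2 < Re(s) < 5

undo the power substitution: 3*t on [0, 1/6); log(3*t) on [1/6, 2/3); 3*t + 3 on [2/3, 1); …
invert the common scale on t to get t on [0, 1/2); log(t) on [1/2, 2); t + 3 on [2, 3); …
slice at sqrt(6)/6, sqrt(6)/3, 1, transform all 4 pieces, and sum them
over [0, sqrt(6)/6), the kernel integral of 3*t**2 enters the sum
segment sqrt(6)/6 to sqrt(6)/3 holds log(3*t**2); add its integral
segment sqrt(6)/3 to 1 holds (3*t**2 + 3); add its integral
segment 1 to ∞ holds sqrt(3)/(27*t**5); add its integral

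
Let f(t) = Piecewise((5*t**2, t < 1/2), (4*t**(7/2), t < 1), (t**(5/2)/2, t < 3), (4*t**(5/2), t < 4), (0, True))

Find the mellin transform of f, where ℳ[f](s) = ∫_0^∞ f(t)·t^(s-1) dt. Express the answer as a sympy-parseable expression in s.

decompose at 1/2, 1, 3; ℳ[f](s) sums the 4 pieces' integrals
segment 0 to 1/2 holds 5*t**2; add its integral
piece [1/2, 1): integrate 4*t**(7/2) against the kernel
∫ over [1, 3) of t**(5/2)/2·t^(s-1) joins the sum
piece [3, 4): integrate 4*t**(5/2) against the kernel

(-2**(3/2 - s)*(s + 2)*(2*s + 5) + 2**(2*s + 10)*(s + 2)*(2*s + 7) - 28*3**(s + 5/2)*(s + 2)*(2*s + 7) + 32*(s + 2)*(2*s + 5) - 4*(s + 2)*(2*s + 7) + 5*(2*s + 5)*(2*s + 7)/2**s)/(4*(s + 2)*(2*s + 5)*(2*s + 7))
  Re(s) > -2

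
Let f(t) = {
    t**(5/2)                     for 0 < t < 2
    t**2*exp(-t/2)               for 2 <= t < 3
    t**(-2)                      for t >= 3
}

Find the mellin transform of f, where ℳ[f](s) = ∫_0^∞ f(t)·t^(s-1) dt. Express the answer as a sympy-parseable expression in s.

remove the shared t-power first: sqrt(t) on [0, 2); exp(-t/2) on [2, 3); t**(-4) on [3, ∞)
breakpoints 2, 3: one integral from each of the 3 segments
on [0, 2) integrate f = t**(5/2) against the kernel
between 2 and 3 the integrand is t**2*exp(-t/2)·t^(s-1)
for t in [3, ∞): the term is ∫ t**(-2)·t^(s-1)

(36*2**s*(s - 2)*(2*s + 5)*uppergamma(s + 2, 1) - 36*2**s*(s - 2)*(2*s + 5)*uppergamma(s + 2, 3/2) + 72*2**(s + 1/2)*(s - 2) - 3**s*(2*s + 5))/(9*(s - 2)*(2*s + 5))
  -5/2 < Re(s) < 2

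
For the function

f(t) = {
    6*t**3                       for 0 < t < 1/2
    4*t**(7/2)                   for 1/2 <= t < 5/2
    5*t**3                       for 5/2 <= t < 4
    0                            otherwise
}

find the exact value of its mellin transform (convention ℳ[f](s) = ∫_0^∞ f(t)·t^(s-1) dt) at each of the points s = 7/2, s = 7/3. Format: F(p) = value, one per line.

integrate the 3 segments split at 1/2, 5/2, then add the results
∫ 6*t**3·t^(s-1) over [0, 1/2)
∫ 4*t**(7/2)·t^(s-1) over [1/2, 5/2)
segment [5/2, 4) carries 5*t**3; integrate it

F(7/2) = -78125*sqrt(10)/832 + 3*sqrt(2)/416 + 4841423/728
F(7/3) = -46875*2**(2/3)*5**(1/3)/1024 - 3*2**(1/6)/280 + 1875*2**(1/6)*5**(5/6)/56 + 491529*2**(2/3)/512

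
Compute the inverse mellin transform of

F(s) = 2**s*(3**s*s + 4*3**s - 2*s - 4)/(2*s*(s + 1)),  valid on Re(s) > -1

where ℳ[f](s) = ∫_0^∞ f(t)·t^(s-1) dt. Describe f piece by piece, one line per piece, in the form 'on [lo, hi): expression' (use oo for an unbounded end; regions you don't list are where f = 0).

on [0, 2): t/4
on [2, 6): 2 - t/4

the common scale on t comes off first: t/2 on [0, 1); 2 - t/2 on [1, 3)
the common scale on t comes off first: t on [0, 1/2); 2 - t on [1/2, 3/2)
decompose at 2; ℳ[f](s) sums the 2 pieces' integrals
∫ over [0, 2) of t/4·t^(s-1) joins the sum
on [2, 6): add ∫ (2 - t/4)·t^(s-1) dt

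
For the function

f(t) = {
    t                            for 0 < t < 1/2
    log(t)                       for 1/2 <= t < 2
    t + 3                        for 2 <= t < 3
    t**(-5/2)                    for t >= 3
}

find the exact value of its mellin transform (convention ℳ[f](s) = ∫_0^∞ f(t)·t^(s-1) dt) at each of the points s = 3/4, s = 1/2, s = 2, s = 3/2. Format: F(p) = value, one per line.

F(3/4) = 2**(1/4)*(-436*sqrt(2) + 2*2**(3/4)*3**(1/4) + 65 + log(2**(42 + 84*sqrt(2))) + 180*6**(3/4))/63
F(1/2) = sqrt(2)*(-330 + sqrt(2) + 108*log(2) + 144*sqrt(6))/36
F(2) = 2*sqrt(3)/3 + 17*log(2)/8 + 207/16
F(3/2) = sqrt(2)*(-1139 + 30*sqrt(2) + 270*log(2) + 864*sqrt(6))/180

integrate the 4 segments split at 1/2, 2, 3, then add the results
segment 0 to 1/2 holds t; add its integral
on [1/2, 2) integrate f = log(t) against the kernel
on [2, 3) integrate f = (t + 3) against the kernel
between 3 and ∞ the integrand is t**(-5/2)·t^(s-1)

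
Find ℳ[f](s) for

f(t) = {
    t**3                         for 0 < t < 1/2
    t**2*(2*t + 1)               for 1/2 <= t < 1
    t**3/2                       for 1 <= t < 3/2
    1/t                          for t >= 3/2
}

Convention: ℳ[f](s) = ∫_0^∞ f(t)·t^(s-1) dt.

invert the shared t-power to get t on [0, 1/2); 2*t + 1 on [1/2, 1); t/2 on [1, 3/2); …
integrate the 4 segments split at 1/2, 1, 3/2, then add the results
over [0, 1/2), the kernel integral of t**3 enters the sum
on [1/2, 1) integrate f = t**2*(2*t + 1) against the kernel
on [1, 3/2) integrate f = t**3/2 against the kernel
[3/2, ∞) adds the kernel integral of 1/t

(120*2**s*s**2 + 168*2**s*s - 288*2**s + 49*3**s*s**2 - 79*3**s*s - 354*3**s - 18*s**2 - 30*s + 48)/(48*2**s*(s**3 + 4*s**2 + s - 6))
  -3 < Re(s) < 1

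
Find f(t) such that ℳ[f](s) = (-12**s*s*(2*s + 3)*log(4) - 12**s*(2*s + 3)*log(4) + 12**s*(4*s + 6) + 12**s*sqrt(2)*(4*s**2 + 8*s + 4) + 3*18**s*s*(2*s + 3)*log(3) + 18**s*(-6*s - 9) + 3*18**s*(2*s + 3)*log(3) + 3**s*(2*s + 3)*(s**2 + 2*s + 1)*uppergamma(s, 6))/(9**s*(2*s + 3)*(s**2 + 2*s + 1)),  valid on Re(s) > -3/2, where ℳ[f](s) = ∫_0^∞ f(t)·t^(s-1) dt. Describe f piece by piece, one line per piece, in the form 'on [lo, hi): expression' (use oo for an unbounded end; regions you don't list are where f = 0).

on [0, 4/3): 3*sqrt(6)*t**(3/2)/4
on [4/3, 2): 3*t*log(3*t/2)/2
on [2, oo): exp(-3*t)

undo the common scale on t: t**(3/2) on [0, 2); t*log(t) on [2, 3); exp(-2*t) on [3, ∞)
split f at 4/3, 2: ℳ[f](s) collects 3 kernel integrals
on [0, 4/3) integrate f = 3*sqrt(6)*t**(3/2)/4 against the kernel
the [4/3, 2) slice contributes ∫ 3*t*log(3*t/2)/2·t^(s-1) dt
over [2, ∞), the kernel integral of exp(-3*t) enters the sum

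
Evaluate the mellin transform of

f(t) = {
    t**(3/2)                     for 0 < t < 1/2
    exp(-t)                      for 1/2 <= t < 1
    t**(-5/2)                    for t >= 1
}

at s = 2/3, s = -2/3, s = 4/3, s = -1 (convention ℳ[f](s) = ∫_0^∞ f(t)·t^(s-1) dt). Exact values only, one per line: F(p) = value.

F(2/3) = -uppergamma(2/3, 1) + 3*2**(5/6)/52 + 6/11 + uppergamma(2/3, 1/2)
F(-2/3) = -uppergamma(-2/3, 1) + 6/19 + uppergamma(-2/3, 1/2) + 3*2**(1/6)/5
F(4/3) = -uppergamma(4/3, 1) + 3*2**(1/6)/68 + uppergamma(4/3, 1/2) + 6/7
F(-1) = -expint(2, 1) + 2/7 + 2*expint(2, 1/2) + sqrt(2)

summing 3 kernel integrals split by 1/2, 1 yields ℳ[f](s)
the [0, 1/2) slice contributes ∫ t**(3/2)·t^(s-1) dt
[1/2, 1) adds the kernel integral of exp(-t)
segment [1, ∞) carries t**(-5/2); integrate it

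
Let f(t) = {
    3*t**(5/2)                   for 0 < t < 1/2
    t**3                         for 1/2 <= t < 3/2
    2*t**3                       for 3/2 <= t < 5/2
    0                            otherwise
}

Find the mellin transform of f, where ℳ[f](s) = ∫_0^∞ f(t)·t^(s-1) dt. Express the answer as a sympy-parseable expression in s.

treat the 3 regions marked off by 1/2, 3/2 separately and sum
on [0, 1/2): add ∫ 3*t**(5/2)·t^(s-1) dt
∫ t**3·t^(s-1) over [1/2, 3/2)
∫ 2*t**3·t^(s-1) over [3/2, 5/2)

(-27*3**s*(2*s + 5) + 250*5**s*(2*s + 5) - 2*s + 6*sqrt(2)*(s + 3) - 5)/(8*2**s*(s + 3)*(2*s + 5))
  Re(s) > -5/2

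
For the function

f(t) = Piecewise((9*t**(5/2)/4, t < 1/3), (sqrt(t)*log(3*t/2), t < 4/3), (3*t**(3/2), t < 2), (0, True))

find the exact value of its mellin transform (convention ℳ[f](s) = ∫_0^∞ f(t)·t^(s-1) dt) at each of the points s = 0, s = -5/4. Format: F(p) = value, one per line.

F(0) = sqrt(3)*(-277 + 180*log(2) + 120*sqrt(6))/90
F(-5/4) = 3**(3/4)*(-200*sqrt(2) - log(2**(15*sqrt(2) + 60)) + 89 + 180*6**(1/4))/45

undo the shared t-power: 9*t**2/4 on [0, 1/3); log(3*t/2) on [1/3, 4/3); 3*t on [4/3, 2)
the common scale on t comes off first: t**2 on [0, 1/2); log(t) on [1/2, 2); 2*t on [2, 3)
breakpoints 1/3, 4/3: one integral from each of the 3 segments
over [0, 1/3), the kernel integral of 9*t**(5/2)/4 enters the sum
piece [1/3, 4/3): integrate sqrt(t)*log(3*t/2) against the kernel
over [4/3, 2), the kernel integral of 3*t**(3/2) enters the sum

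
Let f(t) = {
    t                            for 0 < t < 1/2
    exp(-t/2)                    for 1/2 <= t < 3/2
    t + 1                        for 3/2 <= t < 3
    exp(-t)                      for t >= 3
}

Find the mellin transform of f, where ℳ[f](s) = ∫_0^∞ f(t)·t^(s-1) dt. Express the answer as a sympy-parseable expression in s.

linearity at 1/2, 3/2, 3 turns ℳ[f](s) into 4 summed integrals
over [0, 1/2), the kernel integral of t enters the sum
∫ over [1/2, 3/2) of exp(-t/2)·t^(s-1) joins the sum
segment 3/2 to 3 holds (t + 1); add its integral
between 3 and ∞ the integrand is exp(-t)·t^(s-1)

(2*2**s*s*(s + 1)*uppergamma(s, 3) - 5*3**s*s - 2*3**s + 2*4**s*s*(s + 1)*uppergamma(s, 1/4) - 2*4**s*s*(s + 1)*uppergamma(s, 3/4) + 8*6**s*s + 2*6**s + s)/(2*2**s*s*(s + 1))
  Re(s) > -1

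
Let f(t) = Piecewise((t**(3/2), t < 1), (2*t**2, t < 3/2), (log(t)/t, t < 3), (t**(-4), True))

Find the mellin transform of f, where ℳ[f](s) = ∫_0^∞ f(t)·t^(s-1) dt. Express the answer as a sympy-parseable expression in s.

cuts at 1, 3/2, 3: linearity sums the 4 kernel integrals
on [0, 1): add ∫ t**(3/2)·t^(s-1) dt
over [1, 3/2), the kernel integral of 2*t**2 enters the sum
on [3/2, 3): add ∫ log(t)/t·t^(s-1) dt
on [3, ∞) integrate f = t**(-4) against the kernel

(324*2**s*(s - 4)*(s + 2)*(s**2 - 2*s + 1) - 324*2**s*(s - 4)*(2*s + 3)*(s**2 - 2*s + 1) - 108*3**s*s*(s - 4)*(s + 2)*(2*s + 3)*log(3) + 108*3**s*s*(s - 4)*(s + 2)*(2*s + 3)*log(2) - 108*3**s*(s - 4)*(s + 2)*(2*s + 3)*log(2) + 108*3**s*(s - 4)*(s + 2)*(2*s + 3) + 108*3**s*(s - 4)*(s + 2)*(2*s + 3)*log(3) + 729*3**s*(s - 4)*(2*s + 3)*(s**2 - 2*s + 1) + 54*6**s*s*(s - 4)*(s + 2)*(2*s + 3)*log(3) - 54*6**s*(s - 4)*(s + 2)*(2*s + 3)*log(3) - 54*6**s*(s - 4)*(s + 2)*(2*s + 3) - 2*6**s*(s + 2)*(2*s + 3)*(s**2 - 2*s + 1))/(162*2**s*(s - 4)*(s + 2)*(2*s + 3)*(s**2 - 2*s + 1))
  -3/2 < Re(s) < 4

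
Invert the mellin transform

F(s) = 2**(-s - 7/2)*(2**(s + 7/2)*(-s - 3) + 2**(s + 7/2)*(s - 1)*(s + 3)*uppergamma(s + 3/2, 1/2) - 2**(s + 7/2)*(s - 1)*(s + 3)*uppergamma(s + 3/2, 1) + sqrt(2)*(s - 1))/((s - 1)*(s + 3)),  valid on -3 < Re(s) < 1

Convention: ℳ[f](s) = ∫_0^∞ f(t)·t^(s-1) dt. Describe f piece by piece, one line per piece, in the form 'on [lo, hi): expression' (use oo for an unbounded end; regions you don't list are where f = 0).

back out the shared t-power: t**2 on [0, 1/2); sqrt(t)*exp(-t) on [1/2, 1); t**(-2) on [1, ∞)
reversing the shared t-power: t**(3/2) on [0, 1/2); exp(-t) on [1/2, 1); t**(-5/2) on [1, ∞)
slice at 1/2, 1, transform all 3 pieces, and sum them
on [0, 1/2): add ∫ t**3·t^(s-1) dt
piece [1/2, 1): integrate t**(3/2)*exp(-t) against the kernel
[1, ∞) adds the kernel integral of 1/t

on [0, 1/2): t**3
on [1/2, 1): t**(3/2)*exp(-t)
on [1, oo): 1/t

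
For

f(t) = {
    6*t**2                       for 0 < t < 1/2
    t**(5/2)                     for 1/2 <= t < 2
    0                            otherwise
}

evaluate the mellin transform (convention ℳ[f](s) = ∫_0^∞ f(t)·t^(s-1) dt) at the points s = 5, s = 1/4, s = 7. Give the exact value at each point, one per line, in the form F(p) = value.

F(5) = 3/448 + 32767*sqrt(2)/1920
F(1/4) = 2**(1/4)*(-3 + 118*sqrt(2))/66
F(7) = 1/768 + 524287*sqrt(2)/9728

the 2 pieces separated at 1/2 each add one integral
the [0, 1/2) slice contributes ∫ 6*t**2·t^(s-1) dt
[1/2, 2) adds the kernel integral of t**(5/2)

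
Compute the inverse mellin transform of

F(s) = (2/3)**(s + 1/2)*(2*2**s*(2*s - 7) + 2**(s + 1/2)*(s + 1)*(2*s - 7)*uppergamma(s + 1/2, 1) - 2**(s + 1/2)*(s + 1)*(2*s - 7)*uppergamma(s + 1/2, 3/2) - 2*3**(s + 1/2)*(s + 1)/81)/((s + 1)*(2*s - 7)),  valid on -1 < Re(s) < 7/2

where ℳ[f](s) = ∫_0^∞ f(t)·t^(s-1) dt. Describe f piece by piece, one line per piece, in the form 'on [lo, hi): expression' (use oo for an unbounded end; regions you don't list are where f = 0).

back out the shared t-power: sqrt(6)*sqrt(t)/2 on [0, 4/3); exp(-3*t/4) on [4/3, 2); 16/(81*t**4) on [2, ∞)
invert the common scale on t to get sqrt(t) on [0, 2); exp(-t/2) on [2, 3); t**(-4) on [3, ∞)
linearity at 4/3, 2 turns ℳ[f](s) into 3 summed integrals
the [0, 4/3) slice contributes ∫ sqrt(6)*t/2·t^(s-1) dt
on [4/3, 2) integrate f = sqrt(t)*exp(-3*t/4) against the kernel
over [2, ∞), the kernel integral of 16/(81*t**(7/2)) enters the sum

on [0, 4/3): sqrt(6)*t/2
on [4/3, 2): sqrt(t)*exp(-3*t/4)
on [2, oo): 16/(81*t**(7/2))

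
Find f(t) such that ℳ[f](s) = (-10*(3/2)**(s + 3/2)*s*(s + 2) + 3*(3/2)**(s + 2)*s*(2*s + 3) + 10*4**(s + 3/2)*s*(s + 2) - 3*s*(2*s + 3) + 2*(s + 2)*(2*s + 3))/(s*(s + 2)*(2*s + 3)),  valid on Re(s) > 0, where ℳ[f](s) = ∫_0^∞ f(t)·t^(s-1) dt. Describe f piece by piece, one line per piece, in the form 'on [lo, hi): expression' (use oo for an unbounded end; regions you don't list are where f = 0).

treat the 3 regions marked off by 1, 3/2 separately and sum
on [0, 1) integrate f = 2 against the kernel
segment [1, 3/2) carries 3*t**2; integrate it
on [3/2, 4): add ∫ 5*t**(3/2)·t^(s-1) dt

on [0, 1): 2
on [1, 3/2): 3*t**2
on [3/2, 4): 5*t**(3/2)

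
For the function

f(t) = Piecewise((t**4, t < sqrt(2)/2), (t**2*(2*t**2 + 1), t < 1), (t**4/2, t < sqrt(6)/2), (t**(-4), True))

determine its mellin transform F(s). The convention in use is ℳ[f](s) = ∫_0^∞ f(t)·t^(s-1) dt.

remove the shared t-power first: t**2 on [0, sqrt(2)/2); 2*t**2 + 1 on [sqrt(2)/2, 1); t**2/2 on [1, sqrt(6)/2); …
reversing the power substitution: t on [0, 1/2); 2*t + 1 on [1/2, 1); t/2 on [1, 3/2); …
summing 4 kernel integrals split by sqrt(2)/2, 1, sqrt(6)/2 yields ℳ[f](s)
for t in [0, sqrt(2)/2): the term is ∫ t**4·t^(s-1)
∫ over [sqrt(2)/2, 1) of t**2*(2*t**2 + 1)·t^(s-1) joins the sum
between 1 and sqrt(6)/2 the integrand is t**4/2·t^(s-1)
on [sqrt(6)/2, ∞) integrate f = t**(-4) against the kernel

(180*2**(s/2)*(s - 4)*(s + 2) + 144*2**(s/2)*(s - 4) + 81*3**(s/2)*(s - 4)*(s + 2) - 32*3**(s/2)*(s + 2)*(s + 4) - 72*s - 54*(s - 4)*(s + 2) + 288)/(72*2**(s/2)*(s - 4)*(s + 2)*(s + 4))
  -4 < Re(s) < 4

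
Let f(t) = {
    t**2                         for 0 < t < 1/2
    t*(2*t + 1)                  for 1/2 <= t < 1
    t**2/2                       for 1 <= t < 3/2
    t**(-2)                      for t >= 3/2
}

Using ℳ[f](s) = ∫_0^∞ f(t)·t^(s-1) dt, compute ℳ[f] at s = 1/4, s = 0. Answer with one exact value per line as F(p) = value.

peel off the shared t-power: t on [0, 1/2); 2*t + 1 on [1/2, 1); t/2 on [1, 3/2); …
integrate the 4 segments split at 1/2, 1, 3/2, then add the results
segment 0 to 1/2 holds t**2; add its integral
for t in [1/2, 1): the term is ∫ t*(2*t + 1)·t^(s-1)
segment 1 to 3/2 holds t**2/2; add its integral
∫ t**(-2)·t^(s-1) over [3/2, ∞)

F(1/4) = 2**(3/4)*(-322 + 475*3**(1/4) + 924*2**(1/4))/1260
F(0) = 275/144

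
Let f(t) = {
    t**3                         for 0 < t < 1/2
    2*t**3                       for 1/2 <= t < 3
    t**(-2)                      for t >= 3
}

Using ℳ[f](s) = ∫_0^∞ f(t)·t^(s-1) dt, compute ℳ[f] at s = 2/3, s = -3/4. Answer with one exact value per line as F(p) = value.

peel off the shared t-power: t on [0, 1/2); 2*t on [1/2, 3); t**(-4) on [3, ∞)
the 3 pieces separated at 1/2, 3 each add one integral
∫ over [0, 1/2) of t**3·t^(s-1) joins the sum
∫ over [1/2, 3) of 2*t**3·t^(s-1) joins the sum
on [3, ∞) integrate f = t**(-2) against the kernel

F(2/3) = 2**(1/3)*(-9 + 3910*6**(2/3))/528
F(-3/4) = 2**(3/4)*(-33 + 2380*6**(1/4))/594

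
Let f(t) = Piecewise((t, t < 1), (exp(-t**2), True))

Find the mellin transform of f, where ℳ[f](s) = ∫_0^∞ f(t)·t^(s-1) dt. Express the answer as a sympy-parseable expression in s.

back out the power substitution: sqrt(t) on [0, 1); exp(-t) on [1, ∞)
integrate the 2 segments split at 1, then add the results
[0, 1) adds the kernel integral of t
∫ exp(-t**2)·t^(s-1) over [1, ∞)

((s + 1)*uppergamma(s/2, 1) + 2)/(2*(s + 1))
  Re(s) > -1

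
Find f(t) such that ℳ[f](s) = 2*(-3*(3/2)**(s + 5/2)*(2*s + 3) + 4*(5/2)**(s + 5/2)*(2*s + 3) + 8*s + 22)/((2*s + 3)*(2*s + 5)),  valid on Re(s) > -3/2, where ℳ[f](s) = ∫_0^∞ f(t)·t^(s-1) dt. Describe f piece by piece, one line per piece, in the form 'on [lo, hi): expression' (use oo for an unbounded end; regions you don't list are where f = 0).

f breaks at 1, 3/2 into 3 integrals to sum
∫ over [0, 1) of 5*t**(3/2)·t^(s-1) joins the sum
∫ t**(5/2)·t^(s-1) over [1, 3/2)
over [3/2, 5/2), the kernel integral of 4*t**(5/2) enters the sum

on [0, 1): 5*t**(3/2)
on [1, 3/2): t**(5/2)
on [3/2, 5/2): 4*t**(5/2)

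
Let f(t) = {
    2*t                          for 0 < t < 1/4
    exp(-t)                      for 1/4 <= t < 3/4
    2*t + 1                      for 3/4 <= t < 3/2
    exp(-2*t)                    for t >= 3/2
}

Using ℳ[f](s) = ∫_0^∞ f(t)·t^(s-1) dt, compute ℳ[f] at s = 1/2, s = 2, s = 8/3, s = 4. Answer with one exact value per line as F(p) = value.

back out the common scale on t: t on [0, 1/2); exp(-t/2) on [1/2, 3/2); t + 1 on [3/2, 3); …
cuts at 1/4, 3/4, 3/2: linearity sums the 4 kernel integrals
between 0 and 1/4 the integrand is 2*t·t^(s-1)
on [1/4, 3/4) integrate f = exp(-t) against the kernel
segment [3/4, 3/2) carries (2*t + 1); integrate it
on [3/2, ∞) integrate f = exp(-2*t) against the kernel

F(1/2) = -3*sqrt(3)/2 - sqrt(pi)*erfc(sqrt(3)/2) + sqrt(2)*sqrt(pi)*erfc(sqrt(3))/2 + 1/6 + sqrt(pi)*erfc(1/2) + 2*sqrt(6)
F(2) = -7*exp(-3/4)/4 + exp(-3) + 5*exp(-1/4)/4 + 271/96
F(8/3) = -uppergamma(8/3, 3/4) - 621*6**(2/3)/5632 + 3*2**(2/3)/1408 + 2**(1/3)*uppergamma(8/3, 3)/8 + uppergamma(8/3, 1/4) + 945*18**(1/3)/704
F(4) = -807*exp(-3/4)/64 + 39*exp(-3)/8 + 21143/5120 + 493*exp(-1/4)/64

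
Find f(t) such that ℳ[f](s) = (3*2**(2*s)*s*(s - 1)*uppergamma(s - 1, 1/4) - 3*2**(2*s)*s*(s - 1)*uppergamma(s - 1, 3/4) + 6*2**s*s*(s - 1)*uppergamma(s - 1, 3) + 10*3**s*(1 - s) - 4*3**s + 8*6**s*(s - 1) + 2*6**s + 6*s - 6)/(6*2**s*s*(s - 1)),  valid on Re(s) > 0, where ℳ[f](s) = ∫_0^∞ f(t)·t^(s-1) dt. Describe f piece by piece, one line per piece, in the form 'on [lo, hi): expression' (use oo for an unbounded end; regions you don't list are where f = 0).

strip the shared t-power: t on [0, 1/2); exp(-t/2) on [1/2, 3/2); t + 1 on [3/2, 3); …
f breaks at 1/2, 3/2, 3 into 4 integrals to sum
segment 0 to 1/2 holds 1; add its integral
[1/2, 3/2) adds the kernel integral of exp(-t/2)/t
on [3/2, 3) integrate f = (t + 1)/t against the kernel
between 3 and ∞ the integrand is exp(-t)/t·t^(s-1)

on [0, 1/2): 1
on [1/2, 3/2): exp(-t/2)/t
on [3/2, 3): (t + 1)/t
on [3, oo): exp(-t)/t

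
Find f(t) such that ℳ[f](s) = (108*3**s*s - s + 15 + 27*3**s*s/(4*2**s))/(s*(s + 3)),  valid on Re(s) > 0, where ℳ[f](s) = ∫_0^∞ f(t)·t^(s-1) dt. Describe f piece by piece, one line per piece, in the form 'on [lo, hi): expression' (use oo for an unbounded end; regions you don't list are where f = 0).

slice at 1, 3/2, transform all 3 pieces, and sum them
∫ over [0, 1) of 5·t^(s-1) joins the sum
on [1, 3/2): add ∫ 6*t**3·t^(s-1) dt
piece [3/2, 3): integrate 4*t**3 against the kernel

on [0, 1): 5
on [1, 3/2): 6*t**3
on [3/2, 3): 4*t**3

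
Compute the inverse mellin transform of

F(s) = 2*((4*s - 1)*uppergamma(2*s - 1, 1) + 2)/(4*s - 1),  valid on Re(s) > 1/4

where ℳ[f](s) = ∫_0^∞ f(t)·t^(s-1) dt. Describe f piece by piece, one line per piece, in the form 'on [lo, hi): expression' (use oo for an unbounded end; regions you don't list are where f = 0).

on [0, 1): t**(-1/4)
on [1, oo): exp(-sqrt(t))/sqrt(t)

strip the power substitution: 1/sqrt(t) on [0, 1); exp(-t)/t on [1, ∞)
remove the shared t-power first: sqrt(t) on [0, 1); exp(-t) on [1, ∞)
linearity at 1 turns ℳ[f](s) into 2 summed integrals
∫ over [0, 1) of t**(-1/4)·t^(s-1) joins the sum
segment [1, ∞) carries exp(-sqrt(t))/sqrt(t); integrate it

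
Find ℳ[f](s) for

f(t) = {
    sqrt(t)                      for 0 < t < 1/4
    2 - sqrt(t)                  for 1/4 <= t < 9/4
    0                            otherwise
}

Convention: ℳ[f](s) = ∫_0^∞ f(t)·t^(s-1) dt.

peel off the power substitution: t on [0, 1/2); 2 - t on [1/2, 3/2)
the 2 pieces separated at 1/4 each add one integral
∫ over [0, 1/4) of sqrt(t)·t^(s-1) joins the sum
on [1/4, 9/4) integrate f = (2 - sqrt(t)) against the kernel

(9**s*s + 2*9**s - 2*s - 2)/(4**s*s*(2*s + 1))
  Re(s) > -1/2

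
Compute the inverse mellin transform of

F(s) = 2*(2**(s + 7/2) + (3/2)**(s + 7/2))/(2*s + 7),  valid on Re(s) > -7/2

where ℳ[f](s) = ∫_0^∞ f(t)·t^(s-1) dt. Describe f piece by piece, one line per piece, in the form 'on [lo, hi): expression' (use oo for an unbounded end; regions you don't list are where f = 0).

on [0, 3/2): 2*t**(7/2)
on [3/2, 2): t**(7/2)

breakpoints 3/2: one integral from each of the 2 segments
on [0, 3/2) integrate f = 2*t**(7/2) against the kernel
∫ t**(7/2)·t^(s-1) over [3/2, 2)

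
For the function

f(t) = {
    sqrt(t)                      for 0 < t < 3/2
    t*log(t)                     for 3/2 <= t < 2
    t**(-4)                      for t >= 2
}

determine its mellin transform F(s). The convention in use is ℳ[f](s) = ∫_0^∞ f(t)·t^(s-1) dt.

f breaks at 3/2, 2 into 3 integrals to sum
segment 0 to 3/2 holds sqrt(t); add its integral
over [3/2, 2), the kernel integral of t*log(t) enters the sum
∫ t**(-4)·t^(s-1) over [2, ∞)

(-32*2**(2*s)*(s - 4)*(2*s + 1) + 3**s*s*(s - 4)*(2*s + 1)*(-24*log(3) + 24*log(2)) + 3**s*(s - 4)*(2*s + 1)*(-24*log(3) + 24*log(2)) + 24*3**s*(s - 4)*(2*s + 1) + 16*3**s*sqrt(6)*(s - 4)*(s**2 + 2*s + 1) + 32*4**s*s*(s - 4)*(2*s + 1)*log(2) + 32*4**s*(s - 4)*(2*s + 1)*log(2) - 4**s*(2*s + 1)*(s**2 + 2*s + 1))/(16*2**s*(s - 4)*(2*s + 1)*(s**2 + 2*s + 1))
  -1/2 < Re(s) < 4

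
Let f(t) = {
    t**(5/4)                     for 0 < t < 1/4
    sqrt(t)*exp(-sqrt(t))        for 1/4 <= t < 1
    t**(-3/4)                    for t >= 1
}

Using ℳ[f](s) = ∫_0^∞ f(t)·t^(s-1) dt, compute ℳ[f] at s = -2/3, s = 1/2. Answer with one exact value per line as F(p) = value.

F(-2/3) = -2*uppergamma(-1/3, 1) + 12/17 + 3*2**(5/6)/7 + 2*uppergamma(-1/3, 1/2)
F(1/2) = -4*exp(-1) + sqrt(2)/28 + 3*exp(-1/2) + 4

peel off the power substitution: t**(5/2) on [0, 1/2); t*exp(-t) on [1/2, 1); t**(-3/2) on [1, ∞)
back out the shared t-power: t**(3/2) on [0, 1/2); exp(-t) on [1/2, 1); t**(-5/2) on [1, ∞)
slice at 1/4, 1, transform all 3 pieces, and sum them
piece [0, 1/4): integrate t**(5/4) against the kernel
∫ sqrt(t)*exp(-sqrt(t))·t^(s-1) over [1/4, 1)
between 1 and ∞ the integrand is t**(-3/4)·t^(s-1)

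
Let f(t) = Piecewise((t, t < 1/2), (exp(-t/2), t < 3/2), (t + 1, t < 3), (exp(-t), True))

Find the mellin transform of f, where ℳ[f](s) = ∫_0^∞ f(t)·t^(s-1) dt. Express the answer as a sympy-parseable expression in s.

(2*2**s*s*(s + 1)*uppergamma(s, 3) - 5*3**s*s - 2*3**s + 2*4**s*s*(s + 1)*uppergamma(s, 1/4) - 2*4**s*s*(s + 1)*uppergamma(s, 3/4) + 8*6**s*s + 2*6**s + s)/(2*2**s*s*(s + 1))
  Re(s) > -1

split f at 1/2, 3/2, 3: ℳ[f](s) collects 4 kernel integrals
for t in [0, 1/2): the term is ∫ t·t^(s-1)
piece [1/2, 3/2): integrate exp(-t/2) against the kernel
[3/2, 3) adds the kernel integral of (t + 1)
segment 3 to ∞ holds exp(-t); add its integral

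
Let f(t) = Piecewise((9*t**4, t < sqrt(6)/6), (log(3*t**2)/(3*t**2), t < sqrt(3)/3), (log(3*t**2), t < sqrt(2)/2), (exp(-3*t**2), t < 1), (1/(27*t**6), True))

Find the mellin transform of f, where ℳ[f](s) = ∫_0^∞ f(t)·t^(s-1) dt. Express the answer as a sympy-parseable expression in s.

strip the power substitution: 9*t**2 on [0, 1/6); log(3*t)/(3*t) on [1/6, 1/3); log(3*t) on [1/3, 1/2); …
back out the common scale on t: t**2 on [0, 1/2); log(t)/t on [1/2, 1); log(t) on [1, 3/2); …
f breaks at sqrt(6)/6, sqrt(3)/3, sqrt(2)/2, 1 into 5 integrals to sum
the [0, sqrt(6)/6) slice contributes ∫ 9*t**4·t^(s-1) dt
segment [sqrt(6)/6, sqrt(3)/3) carries log(3*t**2)/(3*t**2); integrate it
over [sqrt(3)/3, sqrt(2)/2), the kernel integral of log(3*t**2) enters the sum
on [sqrt(2)/2, 1): add ∫ exp(-3*t**2)·t^(s-1) dt
segment 1 to ∞ holds 1/(27*t**6); add its integral

(27*2**(s/2)*s**2*(s/2 - 3)*(s/2 + 2)*(s**2/4 - s + 1)*uppergamma(s/2, 3/2) - 27*2**(s/2)*s**2*(s/2 - 3)*(s/2 + 2)*(s**2/4 - s + 1)*uppergamma(s/2, 3) - 27*2**(s/2)*s**2*(s/2 - 3)*(s/2 + 2) + 108*2**(s/2)*(s/2 - 3)*(s/2 + 2)*(s**2/4 - s + 1) - 54*3**(s/2)*s*(s/2 - 3)*(s/2 + 2)*(s**2/4 - s + 1)*log(2) + 54*3**(s/2)*s*(s/2 - 3)*(s/2 + 2)*(s**2/4 - s + 1)*log(3) - 108*3**(s/2)*(s/2 - 3)*(s/2 + 2)*(s**2/4 - s + 1) - 6**(s/2)*s**2*(s/2 + 2)*(s**2/4 - s + 1) + 27*s**3*(s/2 - 3)*(s/2 + 2)*log(2) - 54*s**2*(s/2 - 3)*(s/2 + 2)*log(2) + 54*s**2*(s/2 - 3)*(s/2 + 2) + 27*s**2*(s/2 - 3)*(s**2/4 - s + 1)/4)/(54*6**(s/2)*s**2*(s/2 - 3)*(s/2 + 2)*(s**2/4 - s + 1))
  -4 < Re(s) < 6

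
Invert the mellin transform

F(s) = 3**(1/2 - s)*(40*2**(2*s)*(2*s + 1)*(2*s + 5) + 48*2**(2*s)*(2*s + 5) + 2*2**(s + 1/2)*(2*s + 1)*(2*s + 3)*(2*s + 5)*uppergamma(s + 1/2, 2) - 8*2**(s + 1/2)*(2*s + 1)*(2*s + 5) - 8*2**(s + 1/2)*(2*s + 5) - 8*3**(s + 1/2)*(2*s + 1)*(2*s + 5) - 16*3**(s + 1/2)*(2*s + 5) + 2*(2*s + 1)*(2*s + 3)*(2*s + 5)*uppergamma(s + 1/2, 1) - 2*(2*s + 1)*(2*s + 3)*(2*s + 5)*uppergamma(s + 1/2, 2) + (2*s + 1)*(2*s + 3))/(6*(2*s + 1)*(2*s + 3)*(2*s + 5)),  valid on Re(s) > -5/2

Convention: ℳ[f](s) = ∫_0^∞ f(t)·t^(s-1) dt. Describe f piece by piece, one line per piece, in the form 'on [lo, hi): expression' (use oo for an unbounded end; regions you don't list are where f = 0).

reversing the shared t-power: 9*t**2/4 on [0, 1/3); exp(-3*t) on [1/3, 2/3); 3*t/2 + 1 on [2/3, 1); …
invert the common scale on t to get t**2 on [0, 1/2); exp(-2*t) on [1/2, 1); t + 1 on [1, 3/2); …
decompose at 1/3, 2/3, 1, 4/3; ℳ[f](s) sums the 5 pieces' integrals
∫ 9*t**(5/2)/4·t^(s-1) over [0, 1/3)
[1/3, 2/3) adds the kernel integral of sqrt(t)*exp(-3*t)
piece [2/3, 1): integrate sqrt(t)*(3*t/2 + 1) against the kernel
on [1, 4/3) integrate f = sqrt(t)*(3*t/2 + 3) against the kernel
on [4/3, ∞) integrate f = sqrt(t)*exp(-3*t/2) against the kernel

on [0, 1/3): 9*t**(5/2)/4
on [1/3, 2/3): sqrt(t)*exp(-3*t)
on [2/3, 1): sqrt(t)*(3*t/2 + 1)
on [1, 4/3): sqrt(t)*(3*t/2 + 3)
on [4/3, oo): sqrt(t)*exp(-3*t/2)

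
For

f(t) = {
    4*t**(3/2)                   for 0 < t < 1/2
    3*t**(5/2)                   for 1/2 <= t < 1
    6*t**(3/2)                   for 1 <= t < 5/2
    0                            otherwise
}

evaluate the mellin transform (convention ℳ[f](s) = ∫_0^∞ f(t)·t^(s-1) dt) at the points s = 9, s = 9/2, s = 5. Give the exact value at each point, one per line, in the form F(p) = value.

F(9) = -50/161 + 121*sqrt(2)/989184 + 9765625*sqrt(10)/3584
F(9/2) = 654733/2688
F(5) = -34/65 + 27*sqrt(2)/8320 + 46875*sqrt(10)/416

breakpoints 1/2, 1: one integral from each of the 3 segments
on [0, 1/2): add ∫ 4*t**(3/2)·t^(s-1) dt
the [1/2, 1) slice contributes ∫ 3*t**(5/2)·t^(s-1) dt
[1, 5/2) adds the kernel integral of 6*t**(3/2)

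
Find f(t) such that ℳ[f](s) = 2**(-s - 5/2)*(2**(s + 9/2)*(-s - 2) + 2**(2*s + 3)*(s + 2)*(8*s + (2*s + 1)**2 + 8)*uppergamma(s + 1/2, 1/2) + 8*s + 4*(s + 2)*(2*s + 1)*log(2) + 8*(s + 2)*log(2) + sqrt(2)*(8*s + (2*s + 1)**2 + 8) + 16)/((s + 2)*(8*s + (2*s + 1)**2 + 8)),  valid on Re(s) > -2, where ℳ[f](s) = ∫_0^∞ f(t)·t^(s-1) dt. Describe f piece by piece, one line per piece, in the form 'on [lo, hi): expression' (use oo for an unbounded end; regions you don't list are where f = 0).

on [0, 1/2): t**2
on [1/2, 1): t**(3/2)*log(t)
on [1, oo): sqrt(t)*exp(-t/2)

remove the shared t-power first: t**(3/2) on [0, 1/2); t*log(t) on [1/2, 1); exp(-t/2) on [1, ∞)
split f at 1/2, 1: ℳ[f](s) collects 3 kernel integrals
[0, 1/2) adds the kernel integral of t**2
on [1/2, 1) integrate f = t**(3/2)*log(t) against the kernel
∫ over [1, ∞) of sqrt(t)*exp(-t/2)·t^(s-1) joins the sum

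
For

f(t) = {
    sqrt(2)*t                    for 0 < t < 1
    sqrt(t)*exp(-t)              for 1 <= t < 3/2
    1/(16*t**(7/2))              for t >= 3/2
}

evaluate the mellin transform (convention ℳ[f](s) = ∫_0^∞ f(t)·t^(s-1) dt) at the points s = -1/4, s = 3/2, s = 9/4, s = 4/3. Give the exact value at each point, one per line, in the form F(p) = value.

remove the shared t-power first: sqrt(2)*sqrt(t) on [0, 1); exp(-t) on [1, 3/2); 1/(16*t**4) on [3/2, ∞)
undo the common scale on t: sqrt(t) on [0, 2); exp(-t/2) on [2, 3); t**(-4) on [3, ∞)
integrate the 3 segments split at 1, 3/2, then add the results
for t in [0, 1): the term is ∫ sqrt(2)*t·t^(s-1)
the [1, 3/2) slice contributes ∫ sqrt(t)*exp(-t)·t^(s-1) dt
piece [3/2, ∞): integrate 1/(16*t**(7/2)) against the kernel

F(-1/4) = -uppergamma(1/4, 3/2) + 2*2**(3/4)*3**(1/4)/1215 + uppergamma(1/4, 1) + 4*sqrt(2)/3
F(3/2) = -5*exp(-3/2)/2 + 1/72 + 2*sqrt(2)/5 + 2*exp(-1)
F(9/4) = -uppergamma(11/4, 3/2) + 2**(1/4)*3**(3/4)/90 + 4*sqrt(2)/13 + uppergamma(11/4, 1)
F(4/3) = -uppergamma(11/6, 3/2) + 2**(1/6)*3**(5/6)/234 + 3*sqrt(2)/7 + uppergamma(11/6, 1)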